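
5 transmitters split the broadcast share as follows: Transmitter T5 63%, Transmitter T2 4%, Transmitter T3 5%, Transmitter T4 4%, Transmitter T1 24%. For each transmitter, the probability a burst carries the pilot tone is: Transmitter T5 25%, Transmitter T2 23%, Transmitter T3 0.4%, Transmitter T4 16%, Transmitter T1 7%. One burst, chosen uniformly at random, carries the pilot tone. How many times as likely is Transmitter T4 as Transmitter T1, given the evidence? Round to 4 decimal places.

0.3810

Compute prior × likelihood for every hypothesis:
  Transmitter T5: 0.63 × 0.25 = 0.1575
  Transmitter T2: 0.04 × 0.23 = 0.0092
  Transmitter T3: 0.05 × 0.004 = 0.0002
  Transmitter T4: 0.04 × 0.16 = 0.0064
  Transmitter T1: 0.24 × 0.07 = 0.0168
Total = 0.1901.
The ratio is 0.0064 / 0.0168 (the normalizer cancels) = 0.3810.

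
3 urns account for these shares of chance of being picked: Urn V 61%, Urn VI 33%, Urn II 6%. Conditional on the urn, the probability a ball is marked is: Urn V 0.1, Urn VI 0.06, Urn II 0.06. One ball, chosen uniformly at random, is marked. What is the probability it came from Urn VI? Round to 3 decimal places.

Unnormalized posteriors (prior × likelihood):
  Urn V: 0.61 × 0.1 = 0.061
  Urn VI: 0.33 × 0.06 = 0.0198
  Urn II: 0.06 × 0.06 = 0.0036
Total = 0.0844.
P(Urn VI | evidence) = 0.0198 / 0.0844 ≈ 0.235.

0.235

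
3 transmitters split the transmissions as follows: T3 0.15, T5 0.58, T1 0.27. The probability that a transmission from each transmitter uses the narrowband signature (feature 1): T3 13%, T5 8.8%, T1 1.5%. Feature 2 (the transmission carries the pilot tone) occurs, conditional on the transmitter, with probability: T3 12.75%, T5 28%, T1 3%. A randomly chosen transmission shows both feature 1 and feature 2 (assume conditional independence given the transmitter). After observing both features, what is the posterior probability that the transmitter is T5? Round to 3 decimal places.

0.846

By Bayes' rule, posterior ∝ prior × likelihood:
  T3: 0.15 × 0.13 × 0.1275 = 0.00248625
  T5: 0.58 × 0.088 × 0.28 = 0.0142912
  T1: 0.27 × 0.015 × 0.03 = 0.0001215
Sum = 0.01689895.
P(T5 | evidence) = 0.0142912 / 0.01689895 ≈ 0.846.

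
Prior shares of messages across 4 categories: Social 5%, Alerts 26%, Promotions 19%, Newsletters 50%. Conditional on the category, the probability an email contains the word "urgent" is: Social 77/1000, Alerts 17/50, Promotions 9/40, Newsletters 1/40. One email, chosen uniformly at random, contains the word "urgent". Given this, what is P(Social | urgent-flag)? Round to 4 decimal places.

0.0261

Prior × likelihood for each hypothesis:
  Social: 0.05 × 0.077 = 0.00385
  Alerts: 0.26 × 0.34 = 0.0884
  Promotions: 0.19 × 0.225 = 0.04275
  Newsletters: 0.5 × 0.025 = 0.0125
Normalizing constant = 0.1475.
P(Social | evidence) = 0.00385 / 0.1475 ≈ 0.0261.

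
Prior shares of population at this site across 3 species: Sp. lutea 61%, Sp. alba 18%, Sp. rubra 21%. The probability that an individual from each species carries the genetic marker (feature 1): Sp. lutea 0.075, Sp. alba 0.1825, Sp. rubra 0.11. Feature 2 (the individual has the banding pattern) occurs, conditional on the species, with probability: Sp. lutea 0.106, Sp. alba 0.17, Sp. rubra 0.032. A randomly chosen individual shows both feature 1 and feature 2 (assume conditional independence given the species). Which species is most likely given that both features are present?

Prior × likelihood for each hypothesis:
  Sp. lutea: 0.61 × 0.075 × 0.106 = 0.0048495
  Sp. alba: 0.18 × 0.1825 × 0.17 = 0.0055845
  Sp. rubra: 0.21 × 0.11 × 0.032 = 0.0007392
Sum = 0.0111732.
Largest term belongs to Sp. alba, so Sp. alba is most probable.

Sp. alba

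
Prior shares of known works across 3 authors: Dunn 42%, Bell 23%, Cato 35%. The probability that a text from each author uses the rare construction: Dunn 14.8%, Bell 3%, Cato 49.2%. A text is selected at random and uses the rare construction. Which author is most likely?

Cato

Prior × likelihood for each hypothesis:
  Dunn: 0.42 × 0.148 = 0.06216
  Bell: 0.23 × 0.03 = 0.0069
  Cato: 0.35 × 0.492 = 0.1722
Normalizing constant = 0.24126.
Largest term belongs to Cato, so Cato is most probable.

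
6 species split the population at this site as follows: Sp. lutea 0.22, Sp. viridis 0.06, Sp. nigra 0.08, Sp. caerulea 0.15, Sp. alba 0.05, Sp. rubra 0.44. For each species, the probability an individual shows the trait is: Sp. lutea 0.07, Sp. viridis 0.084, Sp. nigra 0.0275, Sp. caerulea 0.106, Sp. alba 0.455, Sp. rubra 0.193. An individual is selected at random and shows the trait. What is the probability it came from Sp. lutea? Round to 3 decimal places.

0.105

Compute prior × likelihood for every hypothesis:
  Sp. lutea: 0.22 × 0.07 = 0.0154
  Sp. viridis: 0.06 × 0.084 = 0.00504
  Sp. nigra: 0.08 × 0.0275 = 0.0022
  Sp. caerulea: 0.15 × 0.106 = 0.0159
  Sp. alba: 0.05 × 0.455 = 0.02275
  Sp. rubra: 0.44 × 0.193 = 0.08492
Normalizing constant = 0.14621.
P(Sp. lutea | evidence) = 0.0154 / 0.14621 ≈ 0.105.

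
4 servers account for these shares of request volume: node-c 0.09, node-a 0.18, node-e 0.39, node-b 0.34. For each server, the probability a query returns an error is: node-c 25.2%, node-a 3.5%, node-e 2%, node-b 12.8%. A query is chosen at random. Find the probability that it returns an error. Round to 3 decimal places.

0.080

Unnormalized posteriors (prior × likelihood):
  node-c: 0.09 × 0.252 = 0.02268
  node-a: 0.18 × 0.035 = 0.0063
  node-e: 0.39 × 0.02 = 0.0078
  node-b: 0.34 × 0.128 = 0.04352
P(error) = 0.02268 + 0.0063 + 0.0078 + 0.04352 = 0.0803 → 0.080.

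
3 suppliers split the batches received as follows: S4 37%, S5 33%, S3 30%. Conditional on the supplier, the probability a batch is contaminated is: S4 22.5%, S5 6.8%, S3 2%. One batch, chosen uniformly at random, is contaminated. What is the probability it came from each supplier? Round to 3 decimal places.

S4 0.745, S5 0.201, S3 0.054

By Bayes' rule, posterior ∝ prior × likelihood:
  S4: 0.37 × 0.225 = 0.08325
  S5: 0.33 × 0.068 = 0.02244
  S3: 0.3 × 0.02 = 0.006
Sum = 0.11169.
P(S4 | contaminated) = 0.08325/0.11169 ≈ 0.745
P(S5 | contaminated) = 0.02244/0.11169 ≈ 0.201
P(S3 | contaminated) = 0.006/0.11169 ≈ 0.054
(Check: 0.745+0.201+0.054 = 1.000.)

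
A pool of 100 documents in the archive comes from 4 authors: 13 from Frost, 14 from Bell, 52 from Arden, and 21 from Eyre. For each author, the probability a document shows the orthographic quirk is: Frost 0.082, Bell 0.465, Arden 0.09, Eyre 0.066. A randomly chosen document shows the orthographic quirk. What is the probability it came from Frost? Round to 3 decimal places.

Unnormalized posteriors (prior × likelihood):
  Frost: 0.13 × 0.082 = 0.01066
  Bell: 0.14 × 0.465 = 0.0651
  Arden: 0.52 × 0.09 = 0.0468
  Eyre: 0.21 × 0.066 = 0.01386
Normalizing constant = 0.13642.
P(Frost | evidence) = 0.01066 / 0.13642 ≈ 0.078.

0.078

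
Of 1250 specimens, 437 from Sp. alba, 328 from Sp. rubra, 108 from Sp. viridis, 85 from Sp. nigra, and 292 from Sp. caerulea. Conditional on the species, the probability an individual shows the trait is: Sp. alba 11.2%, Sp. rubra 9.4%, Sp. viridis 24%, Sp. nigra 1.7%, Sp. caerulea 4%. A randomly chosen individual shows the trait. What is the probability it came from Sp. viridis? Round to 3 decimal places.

0.218

Compute prior × likelihood for every hypothesis:
  Sp. alba: 0.3496 × 0.112 = 0.0391552
  Sp. rubra: 0.2624 × 0.094 = 0.0246656
  Sp. viridis: 0.0864 × 0.24 = 0.020736
  Sp. nigra: 0.068 × 0.017 = 0.001156
  Sp. caerulea: 0.2336 × 0.04 = 0.009344
Total = 0.0950568.
P(Sp. viridis | evidence) = 0.020736 / 0.0950568 ≈ 0.218.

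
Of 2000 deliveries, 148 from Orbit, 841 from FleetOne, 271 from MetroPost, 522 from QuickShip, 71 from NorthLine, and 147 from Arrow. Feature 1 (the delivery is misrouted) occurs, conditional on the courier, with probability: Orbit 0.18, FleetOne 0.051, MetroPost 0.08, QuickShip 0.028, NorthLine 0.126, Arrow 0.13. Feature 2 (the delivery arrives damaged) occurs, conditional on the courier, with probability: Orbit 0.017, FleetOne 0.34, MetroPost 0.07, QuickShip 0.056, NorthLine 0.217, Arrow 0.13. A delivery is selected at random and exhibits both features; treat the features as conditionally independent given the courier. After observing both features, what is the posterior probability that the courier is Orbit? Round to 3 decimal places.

Unnormalized posteriors (prior × likelihood):
  Orbit: 0.074 × 0.18 × 0.017 = 0.00022644
  FleetOne: 0.4205 × 0.051 × 0.34 = 0.00729147
  MetroPost: 0.1355 × 0.08 × 0.07 = 0.0007588
  QuickShip: 0.261 × 0.028 × 0.056 = 0.000409248
  NorthLine: 0.0355 × 0.126 × 0.217 = 0.000970641
  Arrow: 0.0735 × 0.13 × 0.13 = 0.00124215
Normalizing constant = 0.010898749.
P(Orbit | evidence) = 0.00022644 / 0.010898749 ≈ 0.021.

0.021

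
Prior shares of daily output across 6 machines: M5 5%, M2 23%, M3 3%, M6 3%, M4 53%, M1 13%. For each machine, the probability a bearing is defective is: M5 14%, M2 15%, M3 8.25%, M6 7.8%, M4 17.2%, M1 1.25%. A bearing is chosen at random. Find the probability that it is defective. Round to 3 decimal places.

0.139

Prior × likelihood for each hypothesis:
  M5: 0.05 × 0.14 = 0.007
  M2: 0.23 × 0.15 = 0.0345
  M3: 0.03 × 0.0825 = 0.002475
  M6: 0.03 × 0.078 = 0.00234
  M4: 0.53 × 0.172 = 0.09116
  M1: 0.13 × 0.0125 = 0.001625
P(defective) = 0.007 + 0.0345 + 0.002475 + 0.00234 + 0.09116 + 0.001625 = 0.1391 → 0.139.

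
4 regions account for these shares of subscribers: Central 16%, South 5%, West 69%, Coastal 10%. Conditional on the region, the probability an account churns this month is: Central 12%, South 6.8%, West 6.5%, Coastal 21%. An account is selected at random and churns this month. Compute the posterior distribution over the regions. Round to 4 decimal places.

Unnormalized posteriors (prior × likelihood):
  Central: 0.16 × 0.12 = 0.0192
  South: 0.05 × 0.068 = 0.0034
  West: 0.69 × 0.065 = 0.04485
  Coastal: 0.1 × 0.21 = 0.021
Sum = 0.08845.
P(Central | churn) = 0.0192/0.08845 ≈ 0.2171
P(South | churn) = 0.0034/0.08845 ≈ 0.0384
P(West | churn) = 0.04485/0.08845 ≈ 0.5071
P(Coastal | churn) = 0.021/0.08845 ≈ 0.2374

Central 0.2171, South 0.0384, West 0.5071, Coastal 0.2374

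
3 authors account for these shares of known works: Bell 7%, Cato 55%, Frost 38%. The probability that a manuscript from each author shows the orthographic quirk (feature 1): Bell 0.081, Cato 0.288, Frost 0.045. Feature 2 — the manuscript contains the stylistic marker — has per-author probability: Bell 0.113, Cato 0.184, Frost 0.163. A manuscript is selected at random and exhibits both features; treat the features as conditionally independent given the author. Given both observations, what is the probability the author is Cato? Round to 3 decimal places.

Prior × likelihood for each hypothesis:
  Bell: 0.07 × 0.081 × 0.113 = 0.00064071
  Cato: 0.55 × 0.288 × 0.184 = 0.0291456
  Frost: 0.38 × 0.045 × 0.163 = 0.0027873
Normalizing constant = 0.03257361.
P(Cato | evidence) = 0.0291456 / 0.03257361 ≈ 0.895.

0.895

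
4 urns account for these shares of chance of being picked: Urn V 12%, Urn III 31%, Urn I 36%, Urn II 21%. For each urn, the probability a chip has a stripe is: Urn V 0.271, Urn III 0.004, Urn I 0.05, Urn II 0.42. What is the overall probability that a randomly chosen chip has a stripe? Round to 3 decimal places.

0.140

Prior × likelihood for each hypothesis:
  Urn V: 0.12 × 0.271 = 0.03252
  Urn III: 0.31 × 0.004 = 0.00124
  Urn I: 0.36 × 0.05 = 0.018
  Urn II: 0.21 × 0.42 = 0.0882
P(striped) = 0.03252 + 0.00124 + 0.018 + 0.0882 = 0.13996 → 0.140.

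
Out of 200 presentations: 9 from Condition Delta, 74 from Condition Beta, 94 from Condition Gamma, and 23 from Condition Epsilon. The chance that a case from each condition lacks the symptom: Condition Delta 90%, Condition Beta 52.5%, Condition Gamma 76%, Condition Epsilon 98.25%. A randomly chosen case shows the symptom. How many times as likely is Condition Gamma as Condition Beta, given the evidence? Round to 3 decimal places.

Taking complements, P(symptomatic | each) = Condition Delta 0.1, Condition Beta 0.475, Condition Gamma 0.24, Condition Epsilon 0.0175.
Compute prior × likelihood for every hypothesis:
  Condition Delta: 0.045 × 0.1 = 0.0045
  Condition Beta: 0.37 × 0.475 = 0.17575
  Condition Gamma: 0.47 × 0.24 = 0.1128
  Condition Epsilon: 0.115 × 0.0175 = 0.0020125
Sum = 0.2950625.
The ratio is 0.1128 / 0.17575 (the normalizer cancels) = 0.642.

0.642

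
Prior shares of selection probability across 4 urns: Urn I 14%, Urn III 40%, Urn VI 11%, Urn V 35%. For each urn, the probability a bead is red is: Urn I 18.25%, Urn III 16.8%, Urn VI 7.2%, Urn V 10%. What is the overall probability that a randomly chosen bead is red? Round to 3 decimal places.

0.136

Compute prior × likelihood for every hypothesis:
  Urn I: 0.14 × 0.1825 = 0.02555
  Urn III: 0.4 × 0.168 = 0.0672
  Urn VI: 0.11 × 0.072 = 0.00792
  Urn V: 0.35 × 0.1 = 0.035
P(red) = 0.02555 + 0.0672 + 0.00792 + 0.035 = 0.13567 → 0.136.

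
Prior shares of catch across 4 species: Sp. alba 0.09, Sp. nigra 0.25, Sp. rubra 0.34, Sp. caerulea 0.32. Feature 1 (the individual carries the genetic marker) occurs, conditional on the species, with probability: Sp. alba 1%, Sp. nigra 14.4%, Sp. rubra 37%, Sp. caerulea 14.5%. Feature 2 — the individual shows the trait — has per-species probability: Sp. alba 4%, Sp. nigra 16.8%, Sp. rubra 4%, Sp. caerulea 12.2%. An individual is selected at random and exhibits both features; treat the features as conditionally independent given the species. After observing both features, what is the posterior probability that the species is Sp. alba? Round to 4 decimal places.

By Bayes' rule, posterior ∝ prior × likelihood:
  Sp. alba: 0.09 × 0.01 × 0.04 = 0.000036
  Sp. nigra: 0.25 × 0.144 × 0.168 = 0.006048
  Sp. rubra: 0.34 × 0.37 × 0.04 = 0.005032
  Sp. caerulea: 0.32 × 0.145 × 0.122 = 0.0056608
Total = 0.0167768.
P(Sp. alba | evidence) = 0.000036 / 0.0167768 ≈ 0.0021.

0.0021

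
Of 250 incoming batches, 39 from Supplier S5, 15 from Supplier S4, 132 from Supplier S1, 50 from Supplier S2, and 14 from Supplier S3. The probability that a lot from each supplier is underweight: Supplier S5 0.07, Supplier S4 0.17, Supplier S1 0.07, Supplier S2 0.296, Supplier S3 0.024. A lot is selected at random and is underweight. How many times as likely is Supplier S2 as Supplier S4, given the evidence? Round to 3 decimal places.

5.804

By Bayes' rule, posterior ∝ prior × likelihood:
  Supplier S5: 0.156 × 0.07 = 0.01092
  Supplier S4: 0.06 × 0.17 = 0.0102
  Supplier S1: 0.528 × 0.07 = 0.03696
  Supplier S2: 0.2 × 0.296 = 0.0592
  Supplier S3: 0.056 × 0.024 = 0.001344
Sum = 0.118624.
The ratio is 0.0592 / 0.0102 (the normalizer cancels) = 5.804.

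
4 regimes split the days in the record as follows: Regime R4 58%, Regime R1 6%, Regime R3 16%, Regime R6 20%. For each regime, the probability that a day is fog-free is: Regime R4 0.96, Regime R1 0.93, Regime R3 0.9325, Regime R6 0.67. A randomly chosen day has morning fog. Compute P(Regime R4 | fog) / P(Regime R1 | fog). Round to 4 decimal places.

Taking complements, P(fog | each) = Regime R4 0.04, Regime R1 0.07, Regime R3 0.0675, Regime R6 0.33.
By Bayes' rule, posterior ∝ prior × likelihood:
  Regime R4: 0.58 × 0.04 = 0.0232
  Regime R1: 0.06 × 0.07 = 0.0042
  Regime R3: 0.16 × 0.0675 = 0.0108
  Regime R6: 0.2 × 0.33 = 0.066
Normalizing constant = 0.1042.
The ratio is 0.0232 / 0.0042 (the normalizer cancels) = 5.5238.

5.5238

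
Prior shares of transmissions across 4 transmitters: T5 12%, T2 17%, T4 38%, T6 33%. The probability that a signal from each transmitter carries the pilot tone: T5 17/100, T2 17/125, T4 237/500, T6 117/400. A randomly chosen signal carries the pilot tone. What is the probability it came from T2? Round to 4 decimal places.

0.0722

By Bayes' rule, posterior ∝ prior × likelihood:
  T5: 0.12 × 0.17 = 0.0204
  T2: 0.17 × 0.136 = 0.02312
  T4: 0.38 × 0.474 = 0.18012
  T6: 0.33 × 0.2925 = 0.096525
Total = 0.320165.
P(T2 | evidence) = 0.02312 / 0.320165 ≈ 0.0722.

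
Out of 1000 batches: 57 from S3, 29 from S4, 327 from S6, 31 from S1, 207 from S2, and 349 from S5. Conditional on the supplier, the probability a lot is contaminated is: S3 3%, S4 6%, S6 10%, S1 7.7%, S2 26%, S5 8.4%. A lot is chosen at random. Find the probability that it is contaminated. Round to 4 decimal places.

Prior × likelihood for each hypothesis:
  S3: 0.057 × 0.03 = 0.00171
  S4: 0.029 × 0.06 = 0.00174
  S6: 0.327 × 0.1 = 0.0327
  S1: 0.031 × 0.077 = 0.002387
  S2: 0.207 × 0.26 = 0.05382
  S5: 0.349 × 0.084 = 0.029316
P(contaminated) = 0.00171 + 0.00174 + 0.0327 + 0.002387 + 0.05382 + 0.029316 = 0.121673 → 0.1217.

0.1217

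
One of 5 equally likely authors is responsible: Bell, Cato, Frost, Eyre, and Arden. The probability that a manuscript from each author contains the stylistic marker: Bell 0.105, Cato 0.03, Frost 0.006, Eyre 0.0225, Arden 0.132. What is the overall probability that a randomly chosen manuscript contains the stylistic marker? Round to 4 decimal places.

Since the prior is uniform, the posterior is proportional to the likelihood:
  Bell: 0.105
  Cato: 0.03
  Frost: 0.006
  Eyre: 0.0225
  Arden: 0.132
P(marker) = (1/5) × (0.105 + 0.03 + 0.006 + 0.0225 + 0.132) = 0.2955/5 ≈ 0.0591.

0.0591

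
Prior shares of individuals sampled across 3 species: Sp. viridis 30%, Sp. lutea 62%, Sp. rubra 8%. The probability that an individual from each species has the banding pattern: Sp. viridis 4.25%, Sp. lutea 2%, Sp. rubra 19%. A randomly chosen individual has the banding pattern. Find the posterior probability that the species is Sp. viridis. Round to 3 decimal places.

0.316

Prior × likelihood for each hypothesis:
  Sp. viridis: 0.3 × 0.0425 = 0.01275
  Sp. lutea: 0.62 × 0.02 = 0.0124
  Sp. rubra: 0.08 × 0.19 = 0.0152
Sum = 0.04035.
P(Sp. viridis | evidence) = 0.01275 / 0.04035 ≈ 0.316.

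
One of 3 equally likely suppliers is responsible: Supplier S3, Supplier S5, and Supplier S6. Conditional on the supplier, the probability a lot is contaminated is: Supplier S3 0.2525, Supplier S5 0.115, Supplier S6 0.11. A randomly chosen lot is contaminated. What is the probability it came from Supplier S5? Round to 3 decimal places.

With a uniform prior (1/3 each), posterior ∝ likelihood:
  Supplier S3: 0.2525
  Supplier S5: 0.115
  Supplier S6: 0.11
Total = 0.4775.
P(Supplier S5 | evidence) = 0.115 / 0.4775 ≈ 0.241.

0.241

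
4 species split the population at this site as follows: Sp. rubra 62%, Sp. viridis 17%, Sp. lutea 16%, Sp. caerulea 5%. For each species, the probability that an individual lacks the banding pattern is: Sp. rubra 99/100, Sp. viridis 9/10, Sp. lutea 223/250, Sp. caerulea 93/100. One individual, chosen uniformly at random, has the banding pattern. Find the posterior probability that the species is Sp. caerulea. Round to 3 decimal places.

0.080

Taking complements, P(banded | each) = Sp. rubra 0.01, Sp. viridis 0.1, Sp. lutea 0.108, Sp. caerulea 0.07.
Unnormalized posteriors (prior × likelihood):
  Sp. rubra: 0.62 × 0.01 = 0.0062
  Sp. viridis: 0.17 × 0.1 = 0.017
  Sp. lutea: 0.16 × 0.108 = 0.01728
  Sp. caerulea: 0.05 × 0.07 = 0.0035
Total = 0.04398.
P(Sp. caerulea | evidence) = 0.0035 / 0.04398 ≈ 0.080.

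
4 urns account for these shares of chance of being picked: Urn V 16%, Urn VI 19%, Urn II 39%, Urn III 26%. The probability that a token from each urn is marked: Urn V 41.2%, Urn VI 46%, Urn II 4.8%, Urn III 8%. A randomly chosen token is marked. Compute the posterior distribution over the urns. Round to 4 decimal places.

By Bayes' rule, posterior ∝ prior × likelihood:
  Urn V: 0.16 × 0.412 = 0.06592
  Urn VI: 0.19 × 0.46 = 0.0874
  Urn II: 0.39 × 0.048 = 0.01872
  Urn III: 0.26 × 0.08 = 0.0208
Normalizing constant = 0.19284.
P(Urn V | marked) = 0.06592/0.19284 ≈ 0.3418
P(Urn VI | marked) = 0.0874/0.19284 ≈ 0.4532
P(Urn II | marked) = 0.01872/0.19284 ≈ 0.0971
P(Urn III | marked) = 0.0208/0.19284 ≈ 0.1079

Urn V 0.3418, Urn VI 0.4532, Urn II 0.0971, Urn III 0.1079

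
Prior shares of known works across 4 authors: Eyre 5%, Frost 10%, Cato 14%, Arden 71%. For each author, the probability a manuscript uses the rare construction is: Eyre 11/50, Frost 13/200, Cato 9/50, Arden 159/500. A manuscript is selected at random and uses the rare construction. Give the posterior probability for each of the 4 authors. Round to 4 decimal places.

Unnormalized posteriors (prior × likelihood):
  Eyre: 0.05 × 0.22 = 0.011
  Frost: 0.1 × 0.065 = 0.0065
  Cato: 0.14 × 0.18 = 0.0252
  Arden: 0.71 × 0.318 = 0.22578
Total = 0.26848.
P(Eyre | rare-form) = 0.011/0.26848 ≈ 0.0410
P(Frost | rare-form) = 0.0065/0.26848 ≈ 0.0242
P(Cato | rare-form) = 0.0252/0.26848 ≈ 0.0939
P(Arden | rare-form) = 0.22578/0.26848 ≈ 0.8410

Eyre 0.0410, Frost 0.0242, Cato 0.0939, Arden 0.8410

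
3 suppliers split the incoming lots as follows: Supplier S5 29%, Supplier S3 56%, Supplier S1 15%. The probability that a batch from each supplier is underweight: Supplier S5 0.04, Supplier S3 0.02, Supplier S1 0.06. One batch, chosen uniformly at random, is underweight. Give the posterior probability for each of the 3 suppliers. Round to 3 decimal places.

Supplier S5 0.365, Supplier S3 0.352, Supplier S1 0.283

Prior × likelihood for each hypothesis:
  Supplier S5: 0.29 × 0.04 = 0.0116
  Supplier S3: 0.56 × 0.02 = 0.0112
  Supplier S1: 0.15 × 0.06 = 0.009
Total = 0.0318.
P(Supplier S5 | underweight) = 0.0116/0.0318 ≈ 0.365
P(Supplier S3 | underweight) = 0.0112/0.0318 ≈ 0.352
P(Supplier S1 | underweight) = 0.009/0.0318 ≈ 0.283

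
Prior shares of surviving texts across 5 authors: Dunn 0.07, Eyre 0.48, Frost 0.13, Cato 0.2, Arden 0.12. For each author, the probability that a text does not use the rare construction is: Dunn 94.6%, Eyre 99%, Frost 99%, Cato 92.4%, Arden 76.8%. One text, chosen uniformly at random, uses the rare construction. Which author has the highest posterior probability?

Taking complements, P(rare-form | each) = Dunn 0.054, Eyre 0.01, Frost 0.01, Cato 0.076, Arden 0.232.
Unnormalized posteriors (prior × likelihood):
  Dunn: 0.07 × 0.054 = 0.00378
  Eyre: 0.48 × 0.01 = 0.0048
  Frost: 0.13 × 0.01 = 0.0013
  Cato: 0.2 × 0.076 = 0.0152
  Arden: 0.12 × 0.232 = 0.02784
Total = 0.05292.
Largest term belongs to Arden, so Arden is most probable.

Arden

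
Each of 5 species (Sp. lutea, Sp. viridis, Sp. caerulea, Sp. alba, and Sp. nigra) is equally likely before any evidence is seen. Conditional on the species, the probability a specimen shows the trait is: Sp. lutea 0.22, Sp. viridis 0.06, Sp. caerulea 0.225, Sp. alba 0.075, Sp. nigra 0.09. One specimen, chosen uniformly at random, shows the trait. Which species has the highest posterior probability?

Sp. caerulea

Since the prior is uniform, the posterior is proportional to the likelihood:
  Sp. lutea: 0.22
  Sp. viridis: 0.06
  Sp. caerulea: 0.225
  Sp. alba: 0.075
  Sp. nigra: 0.09
Sum = 0.67.
Largest term belongs to Sp. caerulea, so Sp. caerulea is most probable.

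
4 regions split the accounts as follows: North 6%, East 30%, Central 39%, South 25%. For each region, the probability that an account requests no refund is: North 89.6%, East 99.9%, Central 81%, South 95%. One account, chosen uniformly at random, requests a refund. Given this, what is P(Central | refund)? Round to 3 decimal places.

Taking complements, P(refund | each) = North 0.104, East 0.001, Central 0.19, South 0.05.
Compute prior × likelihood for every hypothesis:
  North: 0.06 × 0.104 = 0.00624
  East: 0.3 × 0.001 = 0.0003
  Central: 0.39 × 0.19 = 0.0741
  South: 0.25 × 0.05 = 0.0125
Sum = 0.09314.
P(Central | evidence) = 0.0741 / 0.09314 ≈ 0.796.

0.796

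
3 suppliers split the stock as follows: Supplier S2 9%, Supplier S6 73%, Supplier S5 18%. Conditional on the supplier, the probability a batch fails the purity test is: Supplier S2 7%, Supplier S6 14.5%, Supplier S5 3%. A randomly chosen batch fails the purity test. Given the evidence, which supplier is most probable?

By Bayes' rule, posterior ∝ prior × likelihood:
  Supplier S2: 0.09 × 0.07 = 0.0063
  Supplier S6: 0.73 × 0.145 = 0.10585
  Supplier S5: 0.18 × 0.03 = 0.0054
Sum = 0.11755.
Largest term belongs to Supplier S6, so Supplier S6 is most probable.

Supplier S6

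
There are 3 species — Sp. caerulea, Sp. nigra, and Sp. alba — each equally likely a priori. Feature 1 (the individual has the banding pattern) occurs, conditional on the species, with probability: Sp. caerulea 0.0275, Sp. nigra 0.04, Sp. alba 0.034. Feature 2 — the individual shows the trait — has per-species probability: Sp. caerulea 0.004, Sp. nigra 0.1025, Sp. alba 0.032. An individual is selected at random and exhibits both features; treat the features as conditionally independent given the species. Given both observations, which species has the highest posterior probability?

Sp. nigra

With a uniform prior (1/3 each), posterior ∝ likelihood:
  Sp. caerulea: 0.0275 × 0.004 = 0.00011
  Sp. nigra: 0.04 × 0.1025 = 0.0041
  Sp. alba: 0.034 × 0.032 = 0.001088
Normalizing constant = 0.005298.
Largest term belongs to Sp. nigra, so Sp. nigra is most probable.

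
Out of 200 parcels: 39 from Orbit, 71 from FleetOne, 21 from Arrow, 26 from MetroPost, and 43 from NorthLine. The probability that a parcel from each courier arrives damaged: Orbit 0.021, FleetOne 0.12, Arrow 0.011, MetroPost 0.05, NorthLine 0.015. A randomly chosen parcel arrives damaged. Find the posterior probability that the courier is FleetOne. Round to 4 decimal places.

0.7399

Unnormalized posteriors (prior × likelihood):
  Orbit: 0.195 × 0.021 = 0.004095
  FleetOne: 0.355 × 0.12 = 0.0426
  Arrow: 0.105 × 0.011 = 0.001155
  MetroPost: 0.13 × 0.05 = 0.0065
  NorthLine: 0.215 × 0.015 = 0.003225
Normalizing constant = 0.057575.
P(FleetOne | evidence) = 0.0426 / 0.057575 ≈ 0.7399.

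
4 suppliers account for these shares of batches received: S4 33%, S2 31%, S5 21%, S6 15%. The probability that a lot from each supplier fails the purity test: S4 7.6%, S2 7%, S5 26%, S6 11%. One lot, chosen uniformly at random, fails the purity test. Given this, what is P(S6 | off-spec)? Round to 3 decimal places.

Unnormalized posteriors (prior × likelihood):
  S4: 0.33 × 0.076 = 0.02508
  S2: 0.31 × 0.07 = 0.0217
  S5: 0.21 × 0.26 = 0.0546
  S6: 0.15 × 0.11 = 0.0165
Total = 0.11788.
P(S6 | evidence) = 0.0165 / 0.11788 ≈ 0.140.

0.140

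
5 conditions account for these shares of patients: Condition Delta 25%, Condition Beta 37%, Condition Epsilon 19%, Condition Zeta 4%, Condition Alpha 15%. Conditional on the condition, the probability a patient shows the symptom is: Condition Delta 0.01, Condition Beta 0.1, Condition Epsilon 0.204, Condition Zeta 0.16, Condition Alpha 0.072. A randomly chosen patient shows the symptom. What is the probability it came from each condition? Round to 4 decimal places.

Condition Delta 0.0262, Condition Beta 0.3876, Condition Epsilon 0.4060, Condition Zeta 0.0670, Condition Alpha 0.1131

By Bayes' rule, posterior ∝ prior × likelihood:
  Condition Delta: 0.25 × 0.01 = 0.0025
  Condition Beta: 0.37 × 0.1 = 0.037
  Condition Epsilon: 0.19 × 0.204 = 0.03876
  Condition Zeta: 0.04 × 0.16 = 0.0064
  Condition Alpha: 0.15 × 0.072 = 0.0108
Sum = 0.09546.
P(Condition Delta | symptomatic) = 0.0025/0.09546 ≈ 0.0262
P(Condition Beta | symptomatic) = 0.037/0.09546 ≈ 0.3876
P(Condition Epsilon | symptomatic) = 0.03876/0.09546 ≈ 0.4060
P(Condition Zeta | symptomatic) = 0.0064/0.09546 ≈ 0.0670
P(Condition Alpha | symptomatic) = 0.0108/0.09546 ≈ 0.1131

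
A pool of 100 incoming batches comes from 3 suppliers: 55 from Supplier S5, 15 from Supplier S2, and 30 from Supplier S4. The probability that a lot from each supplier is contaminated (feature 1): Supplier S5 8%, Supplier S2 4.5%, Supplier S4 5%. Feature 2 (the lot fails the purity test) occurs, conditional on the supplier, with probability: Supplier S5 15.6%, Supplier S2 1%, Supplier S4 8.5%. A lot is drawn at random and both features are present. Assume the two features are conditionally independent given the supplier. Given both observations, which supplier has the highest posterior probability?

Unnormalized posteriors (prior × likelihood):
  Supplier S5: 0.55 × 0.08 × 0.156 = 0.006864
  Supplier S2: 0.15 × 0.045 × 0.01 = 0.0000675
  Supplier S4: 0.3 × 0.05 × 0.085 = 0.001275
Sum = 0.0082065.
Largest term belongs to Supplier S5, so Supplier S5 is most probable.

Supplier S5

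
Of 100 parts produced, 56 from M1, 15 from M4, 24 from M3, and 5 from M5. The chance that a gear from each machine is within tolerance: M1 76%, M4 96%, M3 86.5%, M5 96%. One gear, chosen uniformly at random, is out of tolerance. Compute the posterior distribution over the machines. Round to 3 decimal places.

M1 0.769, M4 0.034, M3 0.185, M5 0.011

Taking complements, P(oversize | each) = M1 0.24, M4 0.04, M3 0.135, M5 0.04.
Compute prior × likelihood for every hypothesis:
  M1: 0.56 × 0.24 = 0.1344
  M4: 0.15 × 0.04 = 0.006
  M3: 0.24 × 0.135 = 0.0324
  M5: 0.05 × 0.04 = 0.002
Total = 0.1748.
P(M1 | oversize) = 0.1344/0.1748 ≈ 0.769
P(M4 | oversize) = 0.006/0.1748 ≈ 0.034
P(M3 | oversize) = 0.0324/0.1748 ≈ 0.185
P(M5 | oversize) = 0.002/0.1748 ≈ 0.011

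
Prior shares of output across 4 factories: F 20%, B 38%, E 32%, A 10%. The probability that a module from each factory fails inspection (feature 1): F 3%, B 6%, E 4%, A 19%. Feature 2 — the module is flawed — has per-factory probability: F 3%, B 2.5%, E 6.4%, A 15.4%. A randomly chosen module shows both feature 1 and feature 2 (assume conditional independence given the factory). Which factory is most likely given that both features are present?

A

Compute prior × likelihood for every hypothesis:
  F: 0.2 × 0.03 × 0.03 = 0.00018
  B: 0.38 × 0.06 × 0.025 = 0.00057
  E: 0.32 × 0.04 × 0.064 = 0.0008192
  A: 0.1 × 0.19 × 0.154 = 0.002926
Sum = 0.0044952.
Largest term belongs to A, so A is most probable.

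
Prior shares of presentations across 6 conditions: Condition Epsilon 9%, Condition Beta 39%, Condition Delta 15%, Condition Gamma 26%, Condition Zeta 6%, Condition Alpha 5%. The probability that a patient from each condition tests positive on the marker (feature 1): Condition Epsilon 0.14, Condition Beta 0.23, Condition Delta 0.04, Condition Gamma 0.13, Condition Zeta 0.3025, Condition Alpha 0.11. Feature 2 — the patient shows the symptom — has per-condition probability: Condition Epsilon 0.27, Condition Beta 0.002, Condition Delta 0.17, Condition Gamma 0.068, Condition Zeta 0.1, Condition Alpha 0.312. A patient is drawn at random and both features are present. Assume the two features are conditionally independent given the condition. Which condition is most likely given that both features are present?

Condition Epsilon

Prior × likelihood for each hypothesis:
  Condition Epsilon: 0.09 × 0.14 × 0.27 = 0.003402
  Condition Beta: 0.39 × 0.23 × 0.002 = 0.0001794
  Condition Delta: 0.15 × 0.04 × 0.17 = 0.00102
  Condition Gamma: 0.26 × 0.13 × 0.068 = 0.0022984
  Condition Zeta: 0.06 × 0.3025 × 0.1 = 0.001815
  Condition Alpha: 0.05 × 0.11 × 0.312 = 0.001716
Total = 0.0104308.
Largest term belongs to Condition Epsilon, so Condition Epsilon is most probable.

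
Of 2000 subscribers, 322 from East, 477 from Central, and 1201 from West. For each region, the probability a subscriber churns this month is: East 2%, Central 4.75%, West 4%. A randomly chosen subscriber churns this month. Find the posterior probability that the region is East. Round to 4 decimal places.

0.0835

By Bayes' rule, posterior ∝ prior × likelihood:
  East: 0.161 × 0.02 = 0.00322
  Central: 0.2385 × 0.0475 = 0.01132875
  West: 0.6005 × 0.04 = 0.02402
Normalizing constant = 0.03856875.
P(East | evidence) = 0.00322 / 0.03856875 ≈ 0.0835.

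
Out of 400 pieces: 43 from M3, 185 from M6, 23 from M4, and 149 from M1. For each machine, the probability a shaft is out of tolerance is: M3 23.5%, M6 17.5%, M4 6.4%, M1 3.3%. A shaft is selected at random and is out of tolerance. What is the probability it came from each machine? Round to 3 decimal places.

M3 0.207, M6 0.662, M4 0.030, M1 0.101

Prior × likelihood for each hypothesis:
  M3: 0.1075 × 0.235 = 0.0252625
  M6: 0.4625 × 0.175 = 0.0809375
  M4: 0.0575 × 0.064 = 0.00368
  M1: 0.3725 × 0.033 = 0.0122925
Total = 0.1221725.
P(M3 | oversize) = 0.0252625/0.1221725 ≈ 0.207
P(M6 | oversize) = 0.0809375/0.1221725 ≈ 0.662
P(M4 | oversize) = 0.00368/0.1221725 ≈ 0.030
P(M1 | oversize) = 0.0122925/0.1221725 ≈ 0.101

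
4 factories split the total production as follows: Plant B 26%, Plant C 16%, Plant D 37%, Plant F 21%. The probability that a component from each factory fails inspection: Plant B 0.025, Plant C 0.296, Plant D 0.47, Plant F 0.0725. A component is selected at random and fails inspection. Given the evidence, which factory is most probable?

Plant D

By Bayes' rule, posterior ∝ prior × likelihood:
  Plant B: 0.26 × 0.025 = 0.0065
  Plant C: 0.16 × 0.296 = 0.04736
  Plant D: 0.37 × 0.47 = 0.1739
  Plant F: 0.21 × 0.0725 = 0.015225
Normalizing constant = 0.242985.
Largest term belongs to Plant D, so Plant D is most probable.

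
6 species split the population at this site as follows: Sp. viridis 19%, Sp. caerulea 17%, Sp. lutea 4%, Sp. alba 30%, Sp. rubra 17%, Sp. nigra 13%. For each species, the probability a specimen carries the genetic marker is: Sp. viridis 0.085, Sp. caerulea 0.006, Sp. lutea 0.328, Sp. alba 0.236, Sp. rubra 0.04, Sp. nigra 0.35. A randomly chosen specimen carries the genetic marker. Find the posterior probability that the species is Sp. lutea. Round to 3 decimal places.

0.086

Prior × likelihood for each hypothesis:
  Sp. viridis: 0.19 × 0.085 = 0.01615
  Sp. caerulea: 0.17 × 0.006 = 0.00102
  Sp. lutea: 0.04 × 0.328 = 0.01312
  Sp. alba: 0.3 × 0.236 = 0.0708
  Sp. rubra: 0.17 × 0.04 = 0.0068
  Sp. nigra: 0.13 × 0.35 = 0.0455
Total = 0.15339.
P(Sp. lutea | evidence) = 0.01312 / 0.15339 ≈ 0.086.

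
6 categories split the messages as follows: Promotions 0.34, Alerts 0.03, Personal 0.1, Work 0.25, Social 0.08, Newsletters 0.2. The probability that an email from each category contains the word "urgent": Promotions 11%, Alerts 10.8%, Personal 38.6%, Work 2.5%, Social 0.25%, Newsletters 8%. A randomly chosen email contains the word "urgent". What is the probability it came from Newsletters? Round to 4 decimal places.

0.1573

By Bayes' rule, posterior ∝ prior × likelihood:
  Promotions: 0.34 × 0.11 = 0.0374
  Alerts: 0.03 × 0.108 = 0.00324
  Personal: 0.1 × 0.386 = 0.0386
  Work: 0.25 × 0.025 = 0.00625
  Social: 0.08 × 0.0025 = 0.0002
  Newsletters: 0.2 × 0.08 = 0.016
Normalizing constant = 0.10169.
P(Newsletters | evidence) = 0.016 / 0.10169 ≈ 0.1573.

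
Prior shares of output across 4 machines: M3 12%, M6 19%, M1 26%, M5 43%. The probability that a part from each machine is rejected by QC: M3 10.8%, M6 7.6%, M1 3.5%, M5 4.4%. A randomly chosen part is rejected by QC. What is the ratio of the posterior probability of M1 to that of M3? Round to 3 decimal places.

0.702

By Bayes' rule, posterior ∝ prior × likelihood:
  M3: 0.12 × 0.108 = 0.01296
  M6: 0.19 × 0.076 = 0.01444
  M1: 0.26 × 0.035 = 0.0091
  M5: 0.43 × 0.044 = 0.01892
Sum = 0.05542.
The ratio is 0.0091 / 0.01296 (the normalizer cancels) = 0.702.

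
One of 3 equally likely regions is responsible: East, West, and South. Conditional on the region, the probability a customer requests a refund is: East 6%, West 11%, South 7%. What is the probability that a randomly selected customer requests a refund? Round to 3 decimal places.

0.080

Since the prior is uniform, the posterior is proportional to the likelihood:
  East: 0.06
  West: 0.11
  South: 0.07
P(refund) = (1/3) × (0.06 + 0.11 + 0.07) = 0.24/3 ≈ 0.080.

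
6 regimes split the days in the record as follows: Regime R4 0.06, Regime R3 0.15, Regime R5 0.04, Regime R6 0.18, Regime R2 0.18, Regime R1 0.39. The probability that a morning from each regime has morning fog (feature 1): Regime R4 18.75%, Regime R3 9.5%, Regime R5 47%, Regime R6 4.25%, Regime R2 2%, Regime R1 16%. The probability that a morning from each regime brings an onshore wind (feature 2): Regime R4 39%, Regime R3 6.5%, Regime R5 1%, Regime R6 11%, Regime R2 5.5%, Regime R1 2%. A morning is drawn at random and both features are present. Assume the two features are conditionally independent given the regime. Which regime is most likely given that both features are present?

Regime R4

Prior × likelihood for each hypothesis:
  Regime R4: 0.06 × 0.1875 × 0.39 = 0.0043875
  Regime R3: 0.15 × 0.095 × 0.065 = 0.00092625
  Regime R5: 0.04 × 0.47 × 0.01 = 0.000188
  Regime R6: 0.18 × 0.0425 × 0.11 = 0.0008415
  Regime R2: 0.18 × 0.02 × 0.055 = 0.000198
  Regime R1: 0.39 × 0.16 × 0.02 = 0.001248
Sum = 0.00778925.
Largest term belongs to Regime R4, so Regime R4 is most probable.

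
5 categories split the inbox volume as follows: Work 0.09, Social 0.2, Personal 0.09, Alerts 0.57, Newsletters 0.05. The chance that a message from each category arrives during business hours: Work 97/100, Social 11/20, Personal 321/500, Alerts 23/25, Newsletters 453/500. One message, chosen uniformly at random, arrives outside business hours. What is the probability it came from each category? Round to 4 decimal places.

Work 0.0154, Social 0.5136, Personal 0.1839, Alerts 0.2602, Newsletters 0.0268

Taking complements, P(off-hours | each) = Work 0.03, Social 0.45, Personal 0.358, Alerts 0.08, Newsletters 0.094.
Unnormalized posteriors (prior × likelihood):
  Work: 0.09 × 0.03 = 0.0027
  Social: 0.2 × 0.45 = 0.09
  Personal: 0.09 × 0.358 = 0.03222
  Alerts: 0.57 × 0.08 = 0.0456
  Newsletters: 0.05 × 0.094 = 0.0047
Sum = 0.17522.
P(Work | off-hours) = 0.0027/0.17522 ≈ 0.0154
P(Social | off-hours) = 0.09/0.17522 ≈ 0.5136
P(Personal | off-hours) = 0.03222/0.17522 ≈ 0.1839
P(Alerts | off-hours) = 0.0456/0.17522 ≈ 0.2602
P(Newsletters | off-hours) = 0.0047/0.17522 ≈ 0.0268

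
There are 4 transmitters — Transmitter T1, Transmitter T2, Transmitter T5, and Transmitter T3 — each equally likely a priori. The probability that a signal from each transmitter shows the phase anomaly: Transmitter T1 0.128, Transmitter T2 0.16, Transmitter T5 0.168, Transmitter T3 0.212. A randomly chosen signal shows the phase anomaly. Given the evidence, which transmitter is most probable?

Since the prior is uniform, the posterior is proportional to the likelihood:
  Transmitter T1: 0.128
  Transmitter T2: 0.16
  Transmitter T5: 0.168
  Transmitter T3: 0.212
Normalizing constant = 0.668.
Largest term belongs to Transmitter T3, so Transmitter T3 is most probable.

Transmitter T3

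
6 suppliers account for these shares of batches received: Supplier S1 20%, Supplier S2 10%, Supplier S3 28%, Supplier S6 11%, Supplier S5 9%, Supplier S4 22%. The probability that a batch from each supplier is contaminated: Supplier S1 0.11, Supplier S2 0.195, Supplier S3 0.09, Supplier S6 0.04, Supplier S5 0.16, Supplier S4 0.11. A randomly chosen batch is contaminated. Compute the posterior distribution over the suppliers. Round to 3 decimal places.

Unnormalized posteriors (prior × likelihood):
  Supplier S1: 0.2 × 0.11 = 0.022
  Supplier S2: 0.1 × 0.195 = 0.0195
  Supplier S3: 0.28 × 0.09 = 0.0252
  Supplier S6: 0.11 × 0.04 = 0.0044
  Supplier S5: 0.09 × 0.16 = 0.0144
  Supplier S4: 0.22 × 0.11 = 0.0242
Normalizing constant = 0.1097.
P(Supplier S1 | contaminated) = 0.022/0.1097 ≈ 0.201
P(Supplier S2 | contaminated) = 0.0195/0.1097 ≈ 0.178
P(Supplier S3 | contaminated) = 0.0252/0.1097 ≈ 0.230
P(Supplier S6 | contaminated) = 0.0044/0.1097 ≈ 0.040
P(Supplier S5 | contaminated) = 0.0144/0.1097 ≈ 0.131
P(Supplier S4 | contaminated) = 0.0242/0.1097 ≈ 0.221
(Check: 0.201+0.178+0.230+0.040+0.131+0.221 = 1.001.)

Supplier S1 0.201, Supplier S2 0.178, Supplier S3 0.230, Supplier S6 0.040, Supplier S5 0.131, Supplier S4 0.221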